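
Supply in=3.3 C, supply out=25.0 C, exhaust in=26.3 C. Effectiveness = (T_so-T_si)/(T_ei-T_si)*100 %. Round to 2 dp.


eff = (25.0-3.3)/(26.3-3.3)*100 = 94.35 %

94.35 %


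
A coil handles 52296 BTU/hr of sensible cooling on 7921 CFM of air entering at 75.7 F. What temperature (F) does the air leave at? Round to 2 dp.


dT = 52296/(1.08*7921) = 6.1131
T_leave = 75.7 - 6.1131 = 69.59 F

69.59 F


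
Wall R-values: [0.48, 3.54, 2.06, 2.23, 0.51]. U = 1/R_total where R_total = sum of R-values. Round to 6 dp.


R_total = 0.48 + 3.54 + 2.06 + 2.23 + 0.51 = 8.82
U = 1/8.82 = 0.113379

0.113379


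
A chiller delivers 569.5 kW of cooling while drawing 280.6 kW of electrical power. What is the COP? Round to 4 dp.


COP = 569.5 / 280.6 = 2.0296

2.0296


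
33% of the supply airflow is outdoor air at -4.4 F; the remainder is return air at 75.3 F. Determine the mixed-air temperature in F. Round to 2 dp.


T_mix = 0.33*(-4.4) + 0.67*75.3 = 49.00 F

49.00 F


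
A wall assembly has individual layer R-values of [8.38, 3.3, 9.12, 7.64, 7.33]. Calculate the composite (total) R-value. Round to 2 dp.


R_total = 8.38 + 3.3 + 9.12 + 7.64 + 7.33 = 35.77

35.77


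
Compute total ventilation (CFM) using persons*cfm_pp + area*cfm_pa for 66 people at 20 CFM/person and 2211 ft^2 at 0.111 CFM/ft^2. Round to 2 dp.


Total = 66*20 + 2211*0.111 = 1565.42 CFM

1565.42 CFM


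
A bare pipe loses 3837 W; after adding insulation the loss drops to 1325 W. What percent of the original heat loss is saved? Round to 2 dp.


Savings = ((3837-1325)/3837)*100 = 65.47 %

65.47 %


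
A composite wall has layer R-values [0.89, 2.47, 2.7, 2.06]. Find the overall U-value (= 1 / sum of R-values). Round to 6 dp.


R_total = 0.89 + 2.47 + 2.7 + 2.06 = 8.12
U = 1/8.12 = 0.123153

0.123153


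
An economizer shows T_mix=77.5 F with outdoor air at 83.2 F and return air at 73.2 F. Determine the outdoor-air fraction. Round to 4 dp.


frac = (77.5 - 73.2) / (83.2 - 73.2) = 0.4300

0.4300


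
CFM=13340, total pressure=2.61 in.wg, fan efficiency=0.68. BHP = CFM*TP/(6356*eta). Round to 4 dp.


BHP = 13340 * 2.61 / (6356 * 0.68) = 8.0557 hp

8.0557 hp


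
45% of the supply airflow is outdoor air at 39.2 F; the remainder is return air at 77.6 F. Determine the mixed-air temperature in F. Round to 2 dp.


T_mix = 0.45*39.2 + 0.55*77.6 = 60.32 F

60.32 F


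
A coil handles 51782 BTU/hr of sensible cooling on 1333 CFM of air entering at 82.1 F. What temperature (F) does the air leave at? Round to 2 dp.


dT = 51782/(1.08*1333) = 35.9687
T_leave = 82.1 - 35.9687 = 46.13 F

46.13 F


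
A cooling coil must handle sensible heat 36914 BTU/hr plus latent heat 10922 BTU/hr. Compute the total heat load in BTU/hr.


Qt = 36914 + 10922 = 47836 BTU/hr

47836 BTU/hr


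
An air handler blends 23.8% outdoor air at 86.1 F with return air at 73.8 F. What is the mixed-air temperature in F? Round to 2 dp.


T_mix = 73.8 + (23.8/100)*(86.1-73.8) = 76.73 F

76.73 F


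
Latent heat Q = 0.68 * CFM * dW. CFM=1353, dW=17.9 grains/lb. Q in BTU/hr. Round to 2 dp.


Q = 0.68 * 1353 * 17.9 = 16468.72 BTU/hr

16468.72 BTU/hr


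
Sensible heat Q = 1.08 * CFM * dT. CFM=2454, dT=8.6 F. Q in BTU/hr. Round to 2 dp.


Q = 1.08 * 2454 * 8.6 = 22792.75 BTU/hr

22792.75 BTU/hr


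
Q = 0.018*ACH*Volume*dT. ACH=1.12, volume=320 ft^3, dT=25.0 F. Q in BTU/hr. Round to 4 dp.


Q = 0.018 * 1.12 * 320 * 25.0 = 161.2800 BTU/hr

161.2800 BTU/hr


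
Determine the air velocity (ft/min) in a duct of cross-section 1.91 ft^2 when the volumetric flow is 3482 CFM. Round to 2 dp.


V = 3482 / 1.91 = 1823.04 ft/min

1823.04 ft/min


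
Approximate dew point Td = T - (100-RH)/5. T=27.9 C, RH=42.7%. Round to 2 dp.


Td = 27.9 - (100-42.7)/5 = 16.44 C

16.44 C


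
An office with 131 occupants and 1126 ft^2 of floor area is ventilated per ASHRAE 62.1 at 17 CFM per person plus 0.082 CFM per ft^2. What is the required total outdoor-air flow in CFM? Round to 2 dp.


Total = 131*17 + 1126*0.082 = 2319.33 CFM

2319.33 CFM


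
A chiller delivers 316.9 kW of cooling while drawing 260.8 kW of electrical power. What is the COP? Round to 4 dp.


COP = 316.9 / 260.8 = 1.2151

1.2151


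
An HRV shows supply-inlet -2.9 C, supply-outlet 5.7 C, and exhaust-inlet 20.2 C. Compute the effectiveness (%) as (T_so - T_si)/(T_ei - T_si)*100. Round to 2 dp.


eff = (5.7-(-2.9))/(20.2-(-2.9))*100 = 37.23 %

37.23 %


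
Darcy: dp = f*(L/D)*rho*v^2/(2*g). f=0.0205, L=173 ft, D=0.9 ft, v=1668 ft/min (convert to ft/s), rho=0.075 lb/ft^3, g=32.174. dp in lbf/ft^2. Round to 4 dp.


v_fps = 1668/60 = 27.8 ft/s
dp = 0.0205*(173/0.9)*0.075*27.8^2/(2*32.174) = 3.5495 lbf/ft^2

3.5495 lbf/ft^2


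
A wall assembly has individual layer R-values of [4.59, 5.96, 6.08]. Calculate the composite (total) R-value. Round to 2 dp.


R_total = 4.59 + 5.96 + 6.08 = 16.63

16.63


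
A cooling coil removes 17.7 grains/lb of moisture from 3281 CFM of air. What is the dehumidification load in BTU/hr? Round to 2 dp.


Q = 0.68 * 3281 * 17.7 = 39490.12 BTU/hr

39490.12 BTU/hr


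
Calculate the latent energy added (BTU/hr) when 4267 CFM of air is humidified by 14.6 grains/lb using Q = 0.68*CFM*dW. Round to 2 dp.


Q = 0.68 * 4267 * 14.6 = 42362.78 BTU/hr

42362.78 BTU/hr


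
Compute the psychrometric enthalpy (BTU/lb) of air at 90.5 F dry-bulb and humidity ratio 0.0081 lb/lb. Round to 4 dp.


h = 0.24*90.5 + 0.0081*(1061+0.444*90.5) = 30.6396 BTU/lb

30.6396 BTU/lb


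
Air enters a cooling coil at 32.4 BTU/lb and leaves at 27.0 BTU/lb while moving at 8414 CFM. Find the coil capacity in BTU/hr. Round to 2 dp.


Q = 4.5 * 8414 * (32.4 - 27.0) = 204460.20 BTU/hr

204460.20 BTU/hr


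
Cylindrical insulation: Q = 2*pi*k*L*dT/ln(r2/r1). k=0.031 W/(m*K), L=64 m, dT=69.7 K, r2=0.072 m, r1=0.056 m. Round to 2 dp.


Q = 2*pi*0.031*64*69.7/ln(0.072/0.056) = 3457.30 W

3457.30 W


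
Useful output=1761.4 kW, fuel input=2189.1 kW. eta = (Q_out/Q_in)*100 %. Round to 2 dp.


eta = (1761.4/2189.1)*100 = 80.46 %

80.46 %


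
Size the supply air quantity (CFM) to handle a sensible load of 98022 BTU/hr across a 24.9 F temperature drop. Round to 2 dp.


CFM = 98022 / (1.08 * 24.9) = 3645.02

3645.02 CFM


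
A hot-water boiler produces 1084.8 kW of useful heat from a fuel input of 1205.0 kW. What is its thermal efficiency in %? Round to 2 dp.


eta = (1084.8/1205.0)*100 = 90.02 %

90.02 %


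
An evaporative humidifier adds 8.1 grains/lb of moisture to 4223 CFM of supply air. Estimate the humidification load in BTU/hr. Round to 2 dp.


Q = 0.68 * 4223 * 8.1 = 23260.28 BTU/hr

23260.28 BTU/hr


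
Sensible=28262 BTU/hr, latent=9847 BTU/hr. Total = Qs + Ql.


Qt = 28262 + 9847 = 38109 BTU/hr

38109 BTU/hr


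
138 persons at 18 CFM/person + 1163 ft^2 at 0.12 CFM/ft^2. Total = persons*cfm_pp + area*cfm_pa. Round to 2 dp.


Total = 138*18 + 1163*0.12 = 2623.56 CFM

2623.56 CFM


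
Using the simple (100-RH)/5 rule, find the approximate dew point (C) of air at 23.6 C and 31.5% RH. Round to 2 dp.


Td = 23.6 - (100-31.5)/5 = 9.90 C

9.90 C


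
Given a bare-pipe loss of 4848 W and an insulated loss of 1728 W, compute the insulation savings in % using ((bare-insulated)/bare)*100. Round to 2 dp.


Savings = ((4848-1728)/4848)*100 = 64.36 %

64.36 %


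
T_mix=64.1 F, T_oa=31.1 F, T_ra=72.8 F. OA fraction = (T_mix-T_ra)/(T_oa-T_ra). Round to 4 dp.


frac = (64.1 - 72.8) / (31.1 - 72.8) = 0.2086

0.2086


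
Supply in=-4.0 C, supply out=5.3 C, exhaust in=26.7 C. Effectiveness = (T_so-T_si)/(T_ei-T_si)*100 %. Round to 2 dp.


eff = (5.3-(-4.0))/(26.7-(-4.0))*100 = 30.29 %

30.29 %


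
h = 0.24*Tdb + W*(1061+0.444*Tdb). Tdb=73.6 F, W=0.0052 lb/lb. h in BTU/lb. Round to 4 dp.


h = 0.24*73.6 + 0.0052*(1061+0.444*73.6) = 23.3511 BTU/lb

23.3511 BTU/lb


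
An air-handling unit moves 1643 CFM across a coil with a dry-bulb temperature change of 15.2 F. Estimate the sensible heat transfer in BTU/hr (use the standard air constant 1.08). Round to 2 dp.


Q = 1.08 * 1643 * 15.2 = 26971.49 BTU/hr

26971.49 BTU/hr


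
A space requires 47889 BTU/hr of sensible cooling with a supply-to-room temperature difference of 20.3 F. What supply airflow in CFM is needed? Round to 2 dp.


CFM = 47889 / (1.08 * 20.3) = 2184.32

2184.32 CFM


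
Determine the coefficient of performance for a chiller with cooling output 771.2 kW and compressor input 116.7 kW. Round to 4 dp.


COP = 771.2 / 116.7 = 6.6084

6.6084


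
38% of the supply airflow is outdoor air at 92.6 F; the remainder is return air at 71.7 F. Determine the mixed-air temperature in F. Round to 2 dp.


T_mix = 0.38*92.6 + 0.62*71.7 = 79.64 F

79.64 F


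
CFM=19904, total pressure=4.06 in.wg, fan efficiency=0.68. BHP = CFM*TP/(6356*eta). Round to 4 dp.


BHP = 19904 * 4.06 / (6356 * 0.68) = 18.6971 hp

18.6971 hp


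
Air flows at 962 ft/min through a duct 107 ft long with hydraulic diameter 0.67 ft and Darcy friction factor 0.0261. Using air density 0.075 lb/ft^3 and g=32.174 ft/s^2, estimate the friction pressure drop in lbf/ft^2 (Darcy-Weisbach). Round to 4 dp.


v_fps = 962/60 = 16.0333 ft/s
dp = 0.0261*(107/0.67)*0.075*16.0333^2/(2*32.174) = 1.2489 lbf/ft^2

1.2489 lbf/ft^2


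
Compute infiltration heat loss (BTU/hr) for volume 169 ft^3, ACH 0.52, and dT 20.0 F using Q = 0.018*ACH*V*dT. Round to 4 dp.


Q = 0.018 * 0.52 * 169 * 20.0 = 31.6368 BTU/hr

31.6368 BTU/hr


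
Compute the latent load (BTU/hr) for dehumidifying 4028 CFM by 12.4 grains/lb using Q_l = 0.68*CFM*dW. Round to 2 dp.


Q = 0.68 * 4028 * 12.4 = 33964.10 BTU/hr

33964.10 BTU/hr


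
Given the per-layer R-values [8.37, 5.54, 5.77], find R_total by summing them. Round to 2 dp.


R_total = 8.37 + 5.54 + 5.77 = 19.68

19.68


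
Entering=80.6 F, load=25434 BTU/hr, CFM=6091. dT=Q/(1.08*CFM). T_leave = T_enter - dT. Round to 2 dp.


dT = 25434/(1.08*6091) = 3.8664
T_leave = 80.6 - 3.8664 = 76.73 F

76.73 F


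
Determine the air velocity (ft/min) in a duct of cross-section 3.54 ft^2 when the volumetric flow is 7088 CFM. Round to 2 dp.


V = 7088 / 3.54 = 2002.26 ft/min

2002.26 ft/min


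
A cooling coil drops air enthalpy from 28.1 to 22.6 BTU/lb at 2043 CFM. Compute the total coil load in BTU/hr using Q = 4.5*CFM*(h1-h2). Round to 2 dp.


Q = 4.5 * 2043 * (28.1 - 22.6) = 50564.25 BTU/hr

50564.25 BTU/hr


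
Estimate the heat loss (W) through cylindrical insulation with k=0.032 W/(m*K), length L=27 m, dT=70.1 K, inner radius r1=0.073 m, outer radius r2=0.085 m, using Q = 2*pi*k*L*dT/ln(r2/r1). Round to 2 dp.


Q = 2*pi*0.032*27*70.1/ln(0.085/0.073) = 2500.46 W

2500.46 W


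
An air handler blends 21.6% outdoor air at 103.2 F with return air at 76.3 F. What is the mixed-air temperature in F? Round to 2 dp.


T_mix = 76.3 + (21.6/100)*(103.2-76.3) = 82.11 F

82.11 F


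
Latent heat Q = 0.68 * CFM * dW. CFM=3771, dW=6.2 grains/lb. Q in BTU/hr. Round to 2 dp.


Q = 0.68 * 3771 * 6.2 = 15898.54 BTU/hr

15898.54 BTU/hr


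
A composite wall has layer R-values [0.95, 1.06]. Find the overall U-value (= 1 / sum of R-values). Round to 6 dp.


R_total = 0.95 + 1.06 = 2.01
U = 1/2.01 = 0.497512

0.497512


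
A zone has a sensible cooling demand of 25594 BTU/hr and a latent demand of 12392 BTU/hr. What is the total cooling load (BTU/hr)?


Qt = 25594 + 12392 = 37986 BTU/hr

37986 BTU/hr


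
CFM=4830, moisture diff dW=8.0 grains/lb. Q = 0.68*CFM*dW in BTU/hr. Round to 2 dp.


Q = 0.68 * 4830 * 8.0 = 26275.20 BTU/hr

26275.20 BTU/hr


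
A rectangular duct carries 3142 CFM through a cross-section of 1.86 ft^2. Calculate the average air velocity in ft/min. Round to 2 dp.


V = 3142 / 1.86 = 1689.25 ft/min

1689.25 ft/min


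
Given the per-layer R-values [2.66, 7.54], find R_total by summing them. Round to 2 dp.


R_total = 2.66 + 7.54 = 10.20

10.20


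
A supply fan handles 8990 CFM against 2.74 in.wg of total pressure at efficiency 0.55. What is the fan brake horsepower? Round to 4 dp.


BHP = 8990 * 2.74 / (6356 * 0.55) = 7.0463 hp

7.0463 hp


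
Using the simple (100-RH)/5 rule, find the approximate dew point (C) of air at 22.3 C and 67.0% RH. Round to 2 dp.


Td = 22.3 - (100-67.0)/5 = 15.70 C

15.70 C


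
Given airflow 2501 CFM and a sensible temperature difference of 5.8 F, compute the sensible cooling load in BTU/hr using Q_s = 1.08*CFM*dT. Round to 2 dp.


Q = 1.08 * 2501 * 5.8 = 15666.26 BTU/hr

15666.26 BTU/hr


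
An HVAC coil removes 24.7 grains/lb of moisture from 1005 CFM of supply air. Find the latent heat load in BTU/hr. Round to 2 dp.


Q = 0.68 * 1005 * 24.7 = 16879.98 BTU/hr

16879.98 BTU/hr


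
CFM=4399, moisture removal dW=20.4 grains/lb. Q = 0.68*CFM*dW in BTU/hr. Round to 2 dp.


Q = 0.68 * 4399 * 20.4 = 61022.93 BTU/hr

61022.93 BTU/hr


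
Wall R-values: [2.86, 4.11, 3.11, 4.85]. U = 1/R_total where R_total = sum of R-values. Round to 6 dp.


R_total = 2.86 + 4.11 + 3.11 + 4.85 = 14.93
U = 1/14.93 = 0.066979

0.066979


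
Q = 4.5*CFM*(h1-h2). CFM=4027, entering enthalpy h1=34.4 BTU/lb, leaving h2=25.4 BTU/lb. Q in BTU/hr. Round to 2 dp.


Q = 4.5 * 4027 * (34.4 - 25.4) = 163093.50 BTU/hr

163093.50 BTU/hr


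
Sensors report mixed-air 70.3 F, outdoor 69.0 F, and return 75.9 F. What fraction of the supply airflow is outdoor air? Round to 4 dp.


frac = (70.3 - 75.9) / (69.0 - 75.9) = 0.8116

0.8116


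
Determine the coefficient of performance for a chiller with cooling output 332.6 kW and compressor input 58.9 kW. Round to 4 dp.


COP = 332.6 / 58.9 = 5.6469

5.6469


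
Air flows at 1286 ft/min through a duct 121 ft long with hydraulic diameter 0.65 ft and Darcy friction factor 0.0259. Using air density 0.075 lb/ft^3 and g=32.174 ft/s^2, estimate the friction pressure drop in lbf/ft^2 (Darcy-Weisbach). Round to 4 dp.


v_fps = 1286/60 = 21.4333 ft/s
dp = 0.0259*(121/0.65)*0.075*21.4333^2/(2*32.174) = 2.5815 lbf/ft^2

2.5815 lbf/ft^2


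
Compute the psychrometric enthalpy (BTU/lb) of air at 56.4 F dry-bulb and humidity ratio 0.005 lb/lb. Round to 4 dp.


h = 0.24*56.4 + 0.005*(1061+0.444*56.4) = 18.9662 BTU/lb

18.9662 BTU/lb


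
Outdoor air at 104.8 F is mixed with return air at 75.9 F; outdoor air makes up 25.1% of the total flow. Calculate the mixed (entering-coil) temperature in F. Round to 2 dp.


T_mix = 75.9 + (25.1/100)*(104.8-75.9) = 83.15 F

83.15 F


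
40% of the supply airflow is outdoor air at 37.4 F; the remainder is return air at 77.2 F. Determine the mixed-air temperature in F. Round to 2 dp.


T_mix = 0.4*37.4 + 0.6*77.2 = 61.28 F

61.28 F


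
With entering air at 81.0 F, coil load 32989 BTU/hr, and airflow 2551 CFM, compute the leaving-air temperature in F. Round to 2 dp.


dT = 32989/(1.08*2551) = 11.9739
T_leave = 81.0 - 11.9739 = 69.03 F

69.03 F


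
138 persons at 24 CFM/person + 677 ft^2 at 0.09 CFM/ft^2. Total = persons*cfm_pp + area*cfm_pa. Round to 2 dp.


Total = 138*24 + 677*0.09 = 3372.93 CFM

3372.93 CFM


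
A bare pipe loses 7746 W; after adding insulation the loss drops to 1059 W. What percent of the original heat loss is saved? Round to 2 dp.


Savings = ((7746-1059)/7746)*100 = 86.33 %

86.33 %


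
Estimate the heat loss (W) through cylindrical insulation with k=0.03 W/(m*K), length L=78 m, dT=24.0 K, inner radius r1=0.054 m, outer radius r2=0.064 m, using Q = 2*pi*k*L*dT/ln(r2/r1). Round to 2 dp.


Q = 2*pi*0.03*78*24.0/ln(0.064/0.054) = 2076.90 W

2076.90 W


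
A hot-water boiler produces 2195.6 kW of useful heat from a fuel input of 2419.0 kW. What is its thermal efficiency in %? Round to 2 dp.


eta = (2195.6/2419.0)*100 = 90.76 %

90.76 %


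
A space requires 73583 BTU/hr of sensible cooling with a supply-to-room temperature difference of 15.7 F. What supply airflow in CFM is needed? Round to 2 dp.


CFM = 73583 / (1.08 * 15.7) = 4339.64

4339.64 CFM


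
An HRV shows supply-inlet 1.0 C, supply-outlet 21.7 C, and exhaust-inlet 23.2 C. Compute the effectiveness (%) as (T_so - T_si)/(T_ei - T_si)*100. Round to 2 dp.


eff = (21.7-1.0)/(23.2-1.0)*100 = 93.24 %

93.24 %


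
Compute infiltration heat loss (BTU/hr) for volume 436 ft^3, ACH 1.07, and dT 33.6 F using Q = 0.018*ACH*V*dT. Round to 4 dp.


Q = 0.018 * 1.07 * 436 * 33.6 = 282.1513 BTU/hr

282.1513 BTU/hr


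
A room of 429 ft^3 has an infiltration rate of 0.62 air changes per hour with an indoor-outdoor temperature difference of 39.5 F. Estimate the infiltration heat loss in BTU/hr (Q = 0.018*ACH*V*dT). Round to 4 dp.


Q = 0.018 * 0.62 * 429 * 39.5 = 189.1118 BTU/hr

189.1118 BTU/hr


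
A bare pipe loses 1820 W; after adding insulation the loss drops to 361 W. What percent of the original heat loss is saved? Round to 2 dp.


Savings = ((1820-361)/1820)*100 = 80.16 %

80.16 %


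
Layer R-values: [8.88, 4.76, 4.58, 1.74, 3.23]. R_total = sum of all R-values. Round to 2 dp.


R_total = 8.88 + 4.76 + 4.58 + 1.74 + 3.23 = 23.19

23.19


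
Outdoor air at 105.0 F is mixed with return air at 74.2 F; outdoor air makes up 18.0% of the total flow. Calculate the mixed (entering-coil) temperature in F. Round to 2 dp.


T_mix = 74.2 + (18.0/100)*(105.0-74.2) = 79.74 F

79.74 F


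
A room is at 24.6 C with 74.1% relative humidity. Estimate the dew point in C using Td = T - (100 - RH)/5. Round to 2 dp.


Td = 24.6 - (100-74.1)/5 = 19.42 C

19.42 C


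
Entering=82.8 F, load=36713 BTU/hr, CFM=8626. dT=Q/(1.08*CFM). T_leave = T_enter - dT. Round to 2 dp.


dT = 36713/(1.08*8626) = 3.9408
T_leave = 82.8 - 3.9408 = 78.86 F

78.86 F


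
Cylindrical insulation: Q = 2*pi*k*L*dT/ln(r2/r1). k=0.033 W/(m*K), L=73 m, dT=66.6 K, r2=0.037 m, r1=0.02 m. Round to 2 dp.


Q = 2*pi*0.033*73*66.6/ln(0.037/0.02) = 1638.64 W

1638.64 W


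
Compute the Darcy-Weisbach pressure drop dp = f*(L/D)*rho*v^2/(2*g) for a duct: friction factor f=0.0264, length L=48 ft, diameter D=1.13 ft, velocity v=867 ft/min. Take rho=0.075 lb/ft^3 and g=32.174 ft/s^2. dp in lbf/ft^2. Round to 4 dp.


v_fps = 867/60 = 14.45 ft/s
dp = 0.0264*(48/1.13)*0.075*14.45^2/(2*32.174) = 0.2729 lbf/ft^2

0.2729 lbf/ft^2


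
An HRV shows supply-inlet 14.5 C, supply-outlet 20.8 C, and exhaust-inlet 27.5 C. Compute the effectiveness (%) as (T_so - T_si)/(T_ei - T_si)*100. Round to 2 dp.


eff = (20.8-14.5)/(27.5-14.5)*100 = 48.46 %

48.46 %


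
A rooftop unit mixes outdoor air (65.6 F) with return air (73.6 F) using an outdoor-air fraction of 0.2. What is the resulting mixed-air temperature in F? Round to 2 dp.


T_mix = 0.2*65.6 + 0.8*73.6 = 72.00 F

72.00 F


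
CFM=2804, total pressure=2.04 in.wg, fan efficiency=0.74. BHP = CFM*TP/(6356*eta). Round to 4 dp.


BHP = 2804 * 2.04 / (6356 * 0.74) = 1.2162 hp

1.2162 hp


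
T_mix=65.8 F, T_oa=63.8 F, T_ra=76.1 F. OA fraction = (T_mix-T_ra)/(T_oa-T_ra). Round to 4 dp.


frac = (65.8 - 76.1) / (63.8 - 76.1) = 0.8374

0.8374


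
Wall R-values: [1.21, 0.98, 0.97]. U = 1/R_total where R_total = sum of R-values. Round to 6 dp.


R_total = 1.21 + 0.98 + 0.97 = 3.16
U = 1/3.16 = 0.316456

0.316456


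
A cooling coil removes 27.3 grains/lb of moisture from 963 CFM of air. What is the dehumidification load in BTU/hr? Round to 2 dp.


Q = 0.68 * 963 * 27.3 = 17877.13 BTU/hr

17877.13 BTU/hr


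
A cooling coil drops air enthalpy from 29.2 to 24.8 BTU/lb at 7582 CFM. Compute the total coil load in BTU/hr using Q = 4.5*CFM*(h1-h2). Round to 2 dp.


Q = 4.5 * 7582 * (29.2 - 24.8) = 150123.60 BTU/hr

150123.60 BTU/hr


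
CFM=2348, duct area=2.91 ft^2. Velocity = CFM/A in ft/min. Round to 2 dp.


V = 2348 / 2.91 = 806.87 ft/min

806.87 ft/min


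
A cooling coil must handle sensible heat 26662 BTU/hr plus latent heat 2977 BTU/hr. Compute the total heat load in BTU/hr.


Qt = 26662 + 2977 = 29639 BTU/hr

29639 BTU/hr


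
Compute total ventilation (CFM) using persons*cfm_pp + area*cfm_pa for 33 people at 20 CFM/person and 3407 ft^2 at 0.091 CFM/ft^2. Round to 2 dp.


Total = 33*20 + 3407*0.091 = 970.04 CFM

970.04 CFM


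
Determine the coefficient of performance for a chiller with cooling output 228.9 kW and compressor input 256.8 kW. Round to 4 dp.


COP = 228.9 / 256.8 = 0.8914

0.8914


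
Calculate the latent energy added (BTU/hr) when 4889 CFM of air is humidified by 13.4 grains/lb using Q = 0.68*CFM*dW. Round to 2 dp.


Q = 0.68 * 4889 * 13.4 = 44548.57 BTU/hr

44548.57 BTU/hr


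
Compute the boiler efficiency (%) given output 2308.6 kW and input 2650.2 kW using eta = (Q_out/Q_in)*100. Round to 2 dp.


eta = (2308.6/2650.2)*100 = 87.11 %

87.11 %


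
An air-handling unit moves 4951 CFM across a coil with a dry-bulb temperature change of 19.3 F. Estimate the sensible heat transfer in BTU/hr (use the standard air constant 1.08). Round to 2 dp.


Q = 1.08 * 4951 * 19.3 = 103198.64 BTU/hr

103198.64 BTU/hr


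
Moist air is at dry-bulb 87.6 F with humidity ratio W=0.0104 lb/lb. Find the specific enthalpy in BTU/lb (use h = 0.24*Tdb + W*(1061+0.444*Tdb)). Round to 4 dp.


h = 0.24*87.6 + 0.0104*(1061+0.444*87.6) = 32.4629 BTU/lb

32.4629 BTU/lb


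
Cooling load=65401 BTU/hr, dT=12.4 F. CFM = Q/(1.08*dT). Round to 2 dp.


CFM = 65401 / (1.08 * 12.4) = 4883.59

4883.59 CFM


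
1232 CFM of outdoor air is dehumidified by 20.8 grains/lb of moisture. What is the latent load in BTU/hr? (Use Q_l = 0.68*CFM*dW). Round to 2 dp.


Q = 0.68 * 1232 * 20.8 = 17425.41 BTU/hr

17425.41 BTU/hr


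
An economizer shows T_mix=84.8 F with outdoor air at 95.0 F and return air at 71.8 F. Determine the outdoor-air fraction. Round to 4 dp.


frac = (84.8 - 71.8) / (95.0 - 71.8) = 0.5603

0.5603


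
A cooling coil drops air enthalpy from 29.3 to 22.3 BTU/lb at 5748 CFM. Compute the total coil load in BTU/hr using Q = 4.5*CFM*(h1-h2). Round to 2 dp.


Q = 4.5 * 5748 * (29.3 - 22.3) = 181062.00 BTU/hr

181062.00 BTU/hr


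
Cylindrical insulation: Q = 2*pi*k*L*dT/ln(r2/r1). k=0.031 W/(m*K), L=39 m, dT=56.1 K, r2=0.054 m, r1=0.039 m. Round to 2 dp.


Q = 2*pi*0.031*39*56.1/ln(0.054/0.039) = 1309.55 W

1309.55 W


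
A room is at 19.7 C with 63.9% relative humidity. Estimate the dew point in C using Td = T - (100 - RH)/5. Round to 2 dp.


Td = 19.7 - (100-63.9)/5 = 12.48 C

12.48 C


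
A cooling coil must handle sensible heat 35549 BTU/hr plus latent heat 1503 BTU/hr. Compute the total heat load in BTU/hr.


Qt = 35549 + 1503 = 37052 BTU/hr

37052 BTU/hr


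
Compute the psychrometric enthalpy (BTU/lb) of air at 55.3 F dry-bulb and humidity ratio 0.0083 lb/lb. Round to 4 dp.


h = 0.24*55.3 + 0.0083*(1061+0.444*55.3) = 22.2821 BTU/lb

22.2821 BTU/lb


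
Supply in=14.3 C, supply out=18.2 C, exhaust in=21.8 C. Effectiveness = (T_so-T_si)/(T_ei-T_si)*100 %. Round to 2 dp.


eff = (18.2-14.3)/(21.8-14.3)*100 = 52.00 %

52.00 %


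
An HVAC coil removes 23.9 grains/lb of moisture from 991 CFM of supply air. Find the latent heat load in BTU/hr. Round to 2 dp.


Q = 0.68 * 991 * 23.9 = 16105.73 BTU/hr

16105.73 BTU/hr


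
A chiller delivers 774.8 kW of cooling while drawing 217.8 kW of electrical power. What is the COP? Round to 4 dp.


COP = 774.8 / 217.8 = 3.5574

3.5574


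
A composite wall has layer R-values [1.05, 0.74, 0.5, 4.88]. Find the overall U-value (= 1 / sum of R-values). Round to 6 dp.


R_total = 1.05 + 0.74 + 0.5 + 4.88 = 7.17
U = 1/7.17 = 0.139470

0.139470


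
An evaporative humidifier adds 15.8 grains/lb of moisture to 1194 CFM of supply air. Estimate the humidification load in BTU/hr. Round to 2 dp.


Q = 0.68 * 1194 * 15.8 = 12828.34 BTU/hr

12828.34 BTU/hr


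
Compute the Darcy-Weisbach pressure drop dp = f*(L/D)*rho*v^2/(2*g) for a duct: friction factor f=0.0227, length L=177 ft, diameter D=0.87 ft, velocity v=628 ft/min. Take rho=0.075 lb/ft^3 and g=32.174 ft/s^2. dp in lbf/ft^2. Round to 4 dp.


v_fps = 628/60 = 10.4667 ft/s
dp = 0.0227*(177/0.87)*0.075*10.4667^2/(2*32.174) = 0.5897 lbf/ft^2

0.5897 lbf/ft^2


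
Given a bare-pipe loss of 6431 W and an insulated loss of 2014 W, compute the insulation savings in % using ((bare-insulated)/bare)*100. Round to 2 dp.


Savings = ((6431-2014)/6431)*100 = 68.68 %

68.68 %


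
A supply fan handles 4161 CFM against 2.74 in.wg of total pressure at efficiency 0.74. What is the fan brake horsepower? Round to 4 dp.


BHP = 4161 * 2.74 / (6356 * 0.74) = 2.4240 hp

2.4240 hp


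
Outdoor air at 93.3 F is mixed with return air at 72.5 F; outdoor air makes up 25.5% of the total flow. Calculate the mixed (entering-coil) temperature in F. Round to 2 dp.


T_mix = 72.5 + (25.5/100)*(93.3-72.5) = 77.80 F

77.80 F


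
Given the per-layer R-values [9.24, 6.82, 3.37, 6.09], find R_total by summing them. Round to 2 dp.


R_total = 9.24 + 6.82 + 3.37 + 6.09 = 25.52

25.52


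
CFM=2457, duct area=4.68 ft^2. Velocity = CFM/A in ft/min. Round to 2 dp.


V = 2457 / 4.68 = 525.00 ft/min

525.00 ft/min


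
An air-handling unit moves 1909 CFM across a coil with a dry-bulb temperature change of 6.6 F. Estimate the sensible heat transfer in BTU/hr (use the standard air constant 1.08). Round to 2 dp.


Q = 1.08 * 1909 * 6.6 = 13607.35 BTU/hr

13607.35 BTU/hr


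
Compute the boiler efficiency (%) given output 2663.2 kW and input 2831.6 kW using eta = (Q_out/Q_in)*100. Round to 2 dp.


eta = (2663.2/2831.6)*100 = 94.05 %

94.05 %


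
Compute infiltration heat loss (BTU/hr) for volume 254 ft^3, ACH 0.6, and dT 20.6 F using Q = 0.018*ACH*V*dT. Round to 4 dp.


Q = 0.018 * 0.6 * 254 * 20.6 = 56.5099 BTU/hr

56.5099 BTU/hr


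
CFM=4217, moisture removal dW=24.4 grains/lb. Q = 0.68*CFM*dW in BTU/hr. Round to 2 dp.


Q = 0.68 * 4217 * 24.4 = 69968.46 BTU/hr

69968.46 BTU/hr


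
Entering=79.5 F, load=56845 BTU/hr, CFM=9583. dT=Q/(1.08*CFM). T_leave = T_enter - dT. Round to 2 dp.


dT = 56845/(1.08*9583) = 5.4925
T_leave = 79.5 - 5.4925 = 74.01 F

74.01 F


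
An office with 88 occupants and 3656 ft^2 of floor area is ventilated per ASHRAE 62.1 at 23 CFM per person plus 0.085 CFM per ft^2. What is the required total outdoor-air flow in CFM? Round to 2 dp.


Total = 88*23 + 3656*0.085 = 2334.76 CFM

2334.76 CFM


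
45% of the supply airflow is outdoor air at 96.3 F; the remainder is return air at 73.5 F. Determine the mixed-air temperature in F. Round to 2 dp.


T_mix = 0.45*96.3 + 0.55*73.5 = 83.76 F

83.76 F


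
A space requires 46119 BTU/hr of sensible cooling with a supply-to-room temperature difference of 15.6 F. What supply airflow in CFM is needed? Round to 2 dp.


CFM = 46119 / (1.08 * 15.6) = 2737.36

2737.36 CFM


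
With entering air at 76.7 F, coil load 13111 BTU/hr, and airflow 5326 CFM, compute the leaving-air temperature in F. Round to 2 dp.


dT = 13111/(1.08*5326) = 2.2793
T_leave = 76.7 - 2.2793 = 74.42 F

74.42 F


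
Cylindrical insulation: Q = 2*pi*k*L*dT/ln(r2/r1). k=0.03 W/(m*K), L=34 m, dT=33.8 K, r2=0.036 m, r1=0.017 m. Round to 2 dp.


Q = 2*pi*0.03*34*33.8/ln(0.036/0.017) = 288.71 W

288.71 W


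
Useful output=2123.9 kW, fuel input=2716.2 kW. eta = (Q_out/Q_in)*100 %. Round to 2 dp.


eta = (2123.9/2716.2)*100 = 78.19 %

78.19 %


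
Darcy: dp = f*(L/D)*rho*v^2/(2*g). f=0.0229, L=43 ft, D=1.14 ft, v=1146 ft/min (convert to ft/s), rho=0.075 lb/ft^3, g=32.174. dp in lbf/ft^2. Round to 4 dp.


v_fps = 1146/60 = 19.1 ft/s
dp = 0.0229*(43/1.14)*0.075*19.1^2/(2*32.174) = 0.3673 lbf/ft^2

0.3673 lbf/ft^2


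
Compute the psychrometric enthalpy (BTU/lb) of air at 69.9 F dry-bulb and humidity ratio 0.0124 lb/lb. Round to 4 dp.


h = 0.24*69.9 + 0.0124*(1061+0.444*69.9) = 30.3172 BTU/lb

30.3172 BTU/lb


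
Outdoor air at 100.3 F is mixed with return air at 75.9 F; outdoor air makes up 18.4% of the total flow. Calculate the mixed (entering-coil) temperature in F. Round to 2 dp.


T_mix = 75.9 + (18.4/100)*(100.3-75.9) = 80.39 F

80.39 F


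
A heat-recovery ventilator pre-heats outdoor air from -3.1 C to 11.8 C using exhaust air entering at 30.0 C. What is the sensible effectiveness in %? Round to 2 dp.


eff = (11.8-(-3.1))/(30.0-(-3.1))*100 = 45.02 %

45.02 %


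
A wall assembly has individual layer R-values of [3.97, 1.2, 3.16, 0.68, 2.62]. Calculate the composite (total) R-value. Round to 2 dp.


R_total = 3.97 + 1.2 + 3.16 + 0.68 + 2.62 = 11.63

11.63


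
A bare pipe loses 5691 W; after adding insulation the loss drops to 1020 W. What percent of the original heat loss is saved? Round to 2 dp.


Savings = ((5691-1020)/5691)*100 = 82.08 %

82.08 %


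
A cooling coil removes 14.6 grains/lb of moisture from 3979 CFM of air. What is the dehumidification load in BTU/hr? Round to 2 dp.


Q = 0.68 * 3979 * 14.6 = 39503.51 BTU/hr

39503.51 BTU/hr


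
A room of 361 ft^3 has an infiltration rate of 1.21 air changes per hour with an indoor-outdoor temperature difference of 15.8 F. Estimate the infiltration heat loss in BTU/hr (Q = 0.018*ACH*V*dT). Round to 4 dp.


Q = 0.018 * 1.21 * 361 * 15.8 = 124.2288 BTU/hr

124.2288 BTU/hr


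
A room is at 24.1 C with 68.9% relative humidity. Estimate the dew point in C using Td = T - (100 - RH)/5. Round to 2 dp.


Td = 24.1 - (100-68.9)/5 = 17.88 C

17.88 C


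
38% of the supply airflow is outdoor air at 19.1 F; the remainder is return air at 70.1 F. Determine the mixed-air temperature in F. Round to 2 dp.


T_mix = 0.38*19.1 + 0.62*70.1 = 50.72 F

50.72 F


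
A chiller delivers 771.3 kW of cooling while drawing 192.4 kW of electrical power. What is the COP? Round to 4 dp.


COP = 771.3 / 192.4 = 4.0088

4.0088


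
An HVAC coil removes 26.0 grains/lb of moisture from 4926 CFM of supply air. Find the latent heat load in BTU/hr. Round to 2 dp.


Q = 0.68 * 4926 * 26.0 = 87091.68 BTU/hr

87091.68 BTU/hr


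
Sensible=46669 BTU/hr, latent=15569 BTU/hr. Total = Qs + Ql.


Qt = 46669 + 15569 = 62238 BTU/hr

62238 BTU/hr


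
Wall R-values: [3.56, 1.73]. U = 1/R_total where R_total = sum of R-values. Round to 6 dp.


R_total = 3.56 + 1.73 = 5.29
U = 1/5.29 = 0.189036

0.189036


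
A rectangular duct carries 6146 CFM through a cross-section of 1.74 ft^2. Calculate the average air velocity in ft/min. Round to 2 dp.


V = 6146 / 1.74 = 3532.18 ft/min

3532.18 ft/min


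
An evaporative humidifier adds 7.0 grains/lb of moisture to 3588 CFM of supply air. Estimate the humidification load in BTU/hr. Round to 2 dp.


Q = 0.68 * 3588 * 7.0 = 17078.88 BTU/hr

17078.88 BTU/hr


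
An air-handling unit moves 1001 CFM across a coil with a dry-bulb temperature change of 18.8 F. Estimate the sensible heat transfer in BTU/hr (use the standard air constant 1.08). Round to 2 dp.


Q = 1.08 * 1001 * 18.8 = 20324.30 BTU/hr

20324.30 BTU/hr


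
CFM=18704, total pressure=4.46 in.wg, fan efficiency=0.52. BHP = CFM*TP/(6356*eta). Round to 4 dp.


BHP = 18704 * 4.46 / (6356 * 0.52) = 25.2396 hp

25.2396 hp


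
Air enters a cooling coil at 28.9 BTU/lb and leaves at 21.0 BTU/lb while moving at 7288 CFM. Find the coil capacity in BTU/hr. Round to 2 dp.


Q = 4.5 * 7288 * (28.9 - 21.0) = 259088.40 BTU/hr

259088.40 BTU/hr


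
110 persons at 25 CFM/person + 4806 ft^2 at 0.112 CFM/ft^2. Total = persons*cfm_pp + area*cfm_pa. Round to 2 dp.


Total = 110*25 + 4806*0.112 = 3288.27 CFM

3288.27 CFM


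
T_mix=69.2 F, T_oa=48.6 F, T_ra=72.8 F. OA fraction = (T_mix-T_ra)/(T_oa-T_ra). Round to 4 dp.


frac = (69.2 - 72.8) / (48.6 - 72.8) = 0.1488

0.1488


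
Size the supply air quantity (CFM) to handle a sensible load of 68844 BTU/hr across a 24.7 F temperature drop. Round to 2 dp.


CFM = 68844 / (1.08 * 24.7) = 2580.75

2580.75 CFM


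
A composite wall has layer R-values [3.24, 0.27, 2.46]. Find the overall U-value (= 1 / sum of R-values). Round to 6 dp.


R_total = 3.24 + 0.27 + 2.46 = 5.97
U = 1/5.97 = 0.167504

0.167504


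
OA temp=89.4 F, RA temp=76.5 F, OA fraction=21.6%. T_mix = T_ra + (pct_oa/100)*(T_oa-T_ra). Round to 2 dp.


T_mix = 76.5 + (21.6/100)*(89.4-76.5) = 79.29 F

79.29 F


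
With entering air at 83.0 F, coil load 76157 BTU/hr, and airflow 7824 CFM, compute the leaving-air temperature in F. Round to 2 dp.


dT = 76157/(1.08*7824) = 9.0127
T_leave = 83.0 - 9.0127 = 73.99 F

73.99 F


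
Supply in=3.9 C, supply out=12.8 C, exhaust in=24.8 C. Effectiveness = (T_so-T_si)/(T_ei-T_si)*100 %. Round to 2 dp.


eff = (12.8-3.9)/(24.8-3.9)*100 = 42.58 %

42.58 %


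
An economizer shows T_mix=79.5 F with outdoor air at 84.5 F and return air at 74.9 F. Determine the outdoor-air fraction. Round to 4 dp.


frac = (79.5 - 74.9) / (84.5 - 74.9) = 0.4792

0.4792


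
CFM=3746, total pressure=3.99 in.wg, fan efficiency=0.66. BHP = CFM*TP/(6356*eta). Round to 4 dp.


BHP = 3746 * 3.99 / (6356 * 0.66) = 3.5630 hp

3.5630 hp


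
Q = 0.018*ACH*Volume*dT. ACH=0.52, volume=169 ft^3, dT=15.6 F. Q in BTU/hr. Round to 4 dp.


Q = 0.018 * 0.52 * 169 * 15.6 = 24.6767 BTU/hr

24.6767 BTU/hr


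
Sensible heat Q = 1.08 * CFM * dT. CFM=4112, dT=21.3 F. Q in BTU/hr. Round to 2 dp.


Q = 1.08 * 4112 * 21.3 = 94592.45 BTU/hr

94592.45 BTU/hr


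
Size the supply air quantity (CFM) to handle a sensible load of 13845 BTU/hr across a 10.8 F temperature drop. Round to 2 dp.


CFM = 13845 / (1.08 * 10.8) = 1186.99

1186.99 CFM


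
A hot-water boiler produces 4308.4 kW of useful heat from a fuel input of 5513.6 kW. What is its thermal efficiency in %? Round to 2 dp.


eta = (4308.4/5513.6)*100 = 78.14 %

78.14 %


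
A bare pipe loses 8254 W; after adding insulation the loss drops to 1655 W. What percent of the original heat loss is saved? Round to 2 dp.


Savings = ((8254-1655)/8254)*100 = 79.95 %

79.95 %


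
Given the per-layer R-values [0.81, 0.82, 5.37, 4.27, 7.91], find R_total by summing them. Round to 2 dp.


R_total = 0.81 + 0.82 + 5.37 + 4.27 + 7.91 = 19.18

19.18


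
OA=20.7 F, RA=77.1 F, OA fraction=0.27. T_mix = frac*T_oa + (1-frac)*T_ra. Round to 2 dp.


T_mix = 0.27*20.7 + 0.73*77.1 = 61.87 F

61.87 F


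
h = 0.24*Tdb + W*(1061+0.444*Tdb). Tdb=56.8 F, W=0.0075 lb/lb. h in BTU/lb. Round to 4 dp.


h = 0.24*56.8 + 0.0075*(1061+0.444*56.8) = 21.7786 BTU/lb

21.7786 BTU/lb


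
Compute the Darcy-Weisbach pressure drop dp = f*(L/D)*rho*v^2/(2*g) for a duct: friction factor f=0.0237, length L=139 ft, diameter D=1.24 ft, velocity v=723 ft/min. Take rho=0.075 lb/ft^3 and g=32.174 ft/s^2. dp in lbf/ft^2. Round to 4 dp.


v_fps = 723/60 = 12.05 ft/s
dp = 0.0237*(139/1.24)*0.075*12.05^2/(2*32.174) = 0.4496 lbf/ft^2

0.4496 lbf/ft^2


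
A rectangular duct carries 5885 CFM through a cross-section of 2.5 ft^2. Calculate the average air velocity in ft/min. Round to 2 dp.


V = 5885 / 2.5 = 2354.00 ft/min

2354.00 ft/min


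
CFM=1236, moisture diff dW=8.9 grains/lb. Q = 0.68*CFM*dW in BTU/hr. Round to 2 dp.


Q = 0.68 * 1236 * 8.9 = 7480.27 BTU/hr

7480.27 BTU/hr


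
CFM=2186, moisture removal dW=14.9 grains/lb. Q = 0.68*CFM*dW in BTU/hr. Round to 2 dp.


Q = 0.68 * 2186 * 14.9 = 22148.55 BTU/hr

22148.55 BTU/hr


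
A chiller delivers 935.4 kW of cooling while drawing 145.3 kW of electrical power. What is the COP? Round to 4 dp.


COP = 935.4 / 145.3 = 6.4377

6.4377


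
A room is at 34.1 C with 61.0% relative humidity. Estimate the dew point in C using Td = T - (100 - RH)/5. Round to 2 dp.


Td = 34.1 - (100-61.0)/5 = 26.30 C

26.30 C


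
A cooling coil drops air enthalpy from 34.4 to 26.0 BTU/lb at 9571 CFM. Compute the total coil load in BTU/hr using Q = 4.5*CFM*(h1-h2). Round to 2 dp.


Q = 4.5 * 9571 * (34.4 - 26.0) = 361783.80 BTU/hr

361783.80 BTU/hr


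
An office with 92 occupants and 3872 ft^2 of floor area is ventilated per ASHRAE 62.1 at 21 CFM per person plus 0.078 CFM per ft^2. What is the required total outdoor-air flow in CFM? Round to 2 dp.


Total = 92*21 + 3872*0.078 = 2234.02 CFM

2234.02 CFM


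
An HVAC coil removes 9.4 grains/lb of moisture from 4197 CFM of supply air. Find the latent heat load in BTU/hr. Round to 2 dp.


Q = 0.68 * 4197 * 9.4 = 26827.22 BTU/hr

26827.22 BTU/hr


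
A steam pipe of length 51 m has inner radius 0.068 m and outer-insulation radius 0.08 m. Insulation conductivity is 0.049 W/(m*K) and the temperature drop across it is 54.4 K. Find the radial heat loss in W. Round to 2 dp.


Q = 2*pi*0.049*51*54.4/ln(0.08/0.068) = 5255.83 W

5255.83 W


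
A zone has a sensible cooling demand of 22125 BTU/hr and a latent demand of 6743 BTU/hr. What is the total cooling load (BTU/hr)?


Qt = 22125 + 6743 = 28868 BTU/hr

28868 BTU/hr


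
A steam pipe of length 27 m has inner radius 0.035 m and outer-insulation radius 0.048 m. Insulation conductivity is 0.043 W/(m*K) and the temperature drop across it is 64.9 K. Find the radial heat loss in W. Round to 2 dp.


Q = 2*pi*0.043*27*64.9/ln(0.048/0.035) = 1498.90 W

1498.90 W


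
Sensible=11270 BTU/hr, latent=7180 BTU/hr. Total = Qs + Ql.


Qt = 11270 + 7180 = 18450 BTU/hr

18450 BTU/hr


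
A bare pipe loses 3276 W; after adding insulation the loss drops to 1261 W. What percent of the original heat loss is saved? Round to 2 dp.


Savings = ((3276-1261)/3276)*100 = 61.51 %

61.51 %


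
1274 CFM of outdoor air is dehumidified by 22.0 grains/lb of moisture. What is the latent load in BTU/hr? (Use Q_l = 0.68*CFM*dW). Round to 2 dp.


Q = 0.68 * 1274 * 22.0 = 19059.04 BTU/hr

19059.04 BTU/hr


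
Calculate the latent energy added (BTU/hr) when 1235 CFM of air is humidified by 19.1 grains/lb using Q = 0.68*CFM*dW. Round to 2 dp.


Q = 0.68 * 1235 * 19.1 = 16040.18 BTU/hr

16040.18 BTU/hr


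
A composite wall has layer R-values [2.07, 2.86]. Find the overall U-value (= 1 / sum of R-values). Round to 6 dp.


R_total = 2.07 + 2.86 = 4.93
U = 1/4.93 = 0.202840

0.202840


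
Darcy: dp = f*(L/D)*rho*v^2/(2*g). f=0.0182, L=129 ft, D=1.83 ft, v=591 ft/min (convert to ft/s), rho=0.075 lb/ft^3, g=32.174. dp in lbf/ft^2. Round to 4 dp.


v_fps = 591/60 = 9.85 ft/s
dp = 0.0182*(129/1.83)*0.075*9.85^2/(2*32.174) = 0.1451 lbf/ft^2

0.1451 lbf/ft^2


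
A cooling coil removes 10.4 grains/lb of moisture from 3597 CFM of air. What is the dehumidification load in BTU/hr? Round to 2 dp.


Q = 0.68 * 3597 * 10.4 = 25437.98 BTU/hr

25437.98 BTU/hr


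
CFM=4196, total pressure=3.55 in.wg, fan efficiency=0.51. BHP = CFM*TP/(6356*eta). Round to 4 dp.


BHP = 4196 * 3.55 / (6356 * 0.51) = 4.5953 hp

4.5953 hp


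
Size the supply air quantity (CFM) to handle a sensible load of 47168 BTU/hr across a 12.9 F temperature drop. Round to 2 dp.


CFM = 47168 / (1.08 * 12.9) = 3385.59

3385.59 CFM


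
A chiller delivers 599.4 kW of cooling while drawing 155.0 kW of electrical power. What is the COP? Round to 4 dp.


COP = 599.4 / 155.0 = 3.8671

3.8671


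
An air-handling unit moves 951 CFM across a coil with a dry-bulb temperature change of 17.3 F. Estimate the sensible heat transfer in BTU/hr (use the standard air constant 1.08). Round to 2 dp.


Q = 1.08 * 951 * 17.3 = 17768.48 BTU/hr

17768.48 BTU/hr


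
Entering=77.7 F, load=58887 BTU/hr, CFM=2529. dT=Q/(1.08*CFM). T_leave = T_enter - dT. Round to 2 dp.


dT = 58887/(1.08*2529) = 21.5599
T_leave = 77.7 - 21.5599 = 56.14 F

56.14 F
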